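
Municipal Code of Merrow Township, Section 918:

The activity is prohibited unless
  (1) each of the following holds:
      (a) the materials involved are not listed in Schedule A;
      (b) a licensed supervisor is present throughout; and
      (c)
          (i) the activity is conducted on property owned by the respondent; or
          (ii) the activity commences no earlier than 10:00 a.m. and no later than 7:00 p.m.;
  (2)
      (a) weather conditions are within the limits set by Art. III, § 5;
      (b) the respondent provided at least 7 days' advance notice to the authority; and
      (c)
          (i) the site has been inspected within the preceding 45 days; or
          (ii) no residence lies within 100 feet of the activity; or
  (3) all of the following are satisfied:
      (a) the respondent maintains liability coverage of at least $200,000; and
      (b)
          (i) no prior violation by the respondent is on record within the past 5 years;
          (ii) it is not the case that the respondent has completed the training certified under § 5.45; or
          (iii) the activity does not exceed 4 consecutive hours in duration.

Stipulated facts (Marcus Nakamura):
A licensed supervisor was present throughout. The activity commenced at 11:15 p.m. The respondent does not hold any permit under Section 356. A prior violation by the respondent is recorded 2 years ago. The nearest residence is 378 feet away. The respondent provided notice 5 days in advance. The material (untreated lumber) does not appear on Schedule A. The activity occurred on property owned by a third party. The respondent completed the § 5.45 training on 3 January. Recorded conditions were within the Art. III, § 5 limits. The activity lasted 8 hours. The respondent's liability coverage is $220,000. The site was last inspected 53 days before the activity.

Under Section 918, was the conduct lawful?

No — unlawful.

(a) not (Schedule A material) — holds.
(b) supervisor present — satisfied.
(i) own property — fails.
(ii) start within hours — not satisfied.
(c) = F OR F = false.
(1) = T AND T AND F = false.
(a) weather ok — satisfied.
(b) ≥7 days' notice — fails.
(i) site inspected — fails.
(ii) no residence in 100 ft — holds.
(c): F OR T → true.
So (2) is not satisfied (T AND F AND T).
(a) coverage ≥ $200,000 — holds.
(i) no prior violation — not satisfied.
(ii) not (training certified) — not satisfied.
(iii) ≤ 4 hrs duration — not satisfied.
So (b) is not satisfied (F OR F OR F).
So (3) is not satisfied (T AND F).
Overall = F OR F OR F = false.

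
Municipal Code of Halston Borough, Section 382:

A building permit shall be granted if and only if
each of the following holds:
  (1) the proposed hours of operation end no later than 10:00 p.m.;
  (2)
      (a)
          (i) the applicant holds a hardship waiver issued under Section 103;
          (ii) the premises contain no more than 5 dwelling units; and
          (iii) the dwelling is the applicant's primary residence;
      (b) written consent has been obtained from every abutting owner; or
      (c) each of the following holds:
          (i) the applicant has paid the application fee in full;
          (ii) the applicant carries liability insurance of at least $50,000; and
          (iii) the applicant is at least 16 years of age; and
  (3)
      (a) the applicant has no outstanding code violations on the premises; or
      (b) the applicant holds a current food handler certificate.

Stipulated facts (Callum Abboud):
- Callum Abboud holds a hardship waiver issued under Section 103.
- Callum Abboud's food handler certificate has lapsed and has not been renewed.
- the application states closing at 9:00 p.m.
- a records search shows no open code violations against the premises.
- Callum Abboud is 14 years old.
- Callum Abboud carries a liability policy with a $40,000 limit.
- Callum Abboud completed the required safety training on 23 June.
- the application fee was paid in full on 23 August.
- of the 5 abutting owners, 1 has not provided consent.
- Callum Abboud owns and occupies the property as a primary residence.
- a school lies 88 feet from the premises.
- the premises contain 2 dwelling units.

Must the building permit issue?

(1) closes by 10 p.m. — met.
(i) hardship waiver — met.
(ii) ≤ 5 units — met.
(iii) primary residence — satisfied.
(a): T AND T AND T → true.
(b) all abutters consent — fails.
(i) fee paid — met.
(ii) insurance ≥ $50,000 — not satisfied.
(iii) age ≥ 16 — not satisfied.
(c) = T AND F AND F = false.
So (2) is satisfied (T OR F OR F).
(a) no code violations — holds.
(b) food handler cert. — not satisfied.
So (3) is satisfied (T OR F).
Overall = T AND T AND T = true.

Yes — granted.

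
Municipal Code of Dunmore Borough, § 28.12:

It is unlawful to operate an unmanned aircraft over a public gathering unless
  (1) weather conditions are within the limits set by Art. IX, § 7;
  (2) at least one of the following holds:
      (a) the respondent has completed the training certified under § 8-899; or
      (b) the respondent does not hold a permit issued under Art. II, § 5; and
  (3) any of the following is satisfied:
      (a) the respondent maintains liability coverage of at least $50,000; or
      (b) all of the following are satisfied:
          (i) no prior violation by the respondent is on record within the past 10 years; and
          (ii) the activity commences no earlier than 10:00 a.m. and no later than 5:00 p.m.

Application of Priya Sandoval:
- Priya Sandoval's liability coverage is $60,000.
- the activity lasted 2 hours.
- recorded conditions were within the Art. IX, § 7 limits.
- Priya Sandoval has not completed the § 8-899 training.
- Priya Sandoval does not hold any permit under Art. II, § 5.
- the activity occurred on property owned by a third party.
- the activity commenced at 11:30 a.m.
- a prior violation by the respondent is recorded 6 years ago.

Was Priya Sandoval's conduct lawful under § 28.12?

(1) weather ok — satisfied.
(a) training certified — fails.
(b) not (holds permit) — met.
(2) = F OR T = true.
(a) coverage ≥ $50,000 — met.
(i) no prior violation — not met.
(ii) start within hours — holds.
(b): F AND T → false.
So (3) is satisfied (T OR F).
So Overall is satisfied (T AND T AND T).

Yes — lawful.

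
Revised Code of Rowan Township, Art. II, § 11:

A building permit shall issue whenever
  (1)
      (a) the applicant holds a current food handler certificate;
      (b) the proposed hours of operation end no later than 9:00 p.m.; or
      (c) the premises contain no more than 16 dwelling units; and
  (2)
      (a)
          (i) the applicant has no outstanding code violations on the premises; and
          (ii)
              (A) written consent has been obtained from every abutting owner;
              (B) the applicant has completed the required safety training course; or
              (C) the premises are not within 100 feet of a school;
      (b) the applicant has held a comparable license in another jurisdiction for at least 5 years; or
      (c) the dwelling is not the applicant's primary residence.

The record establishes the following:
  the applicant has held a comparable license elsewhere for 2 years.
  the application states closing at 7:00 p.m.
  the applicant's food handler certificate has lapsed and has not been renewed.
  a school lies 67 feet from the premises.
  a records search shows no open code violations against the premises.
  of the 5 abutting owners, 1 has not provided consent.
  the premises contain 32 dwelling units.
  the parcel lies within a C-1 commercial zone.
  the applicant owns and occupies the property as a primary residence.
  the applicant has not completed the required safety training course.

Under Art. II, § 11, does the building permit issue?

(a) food handler cert. — not met.
(b) closes by 9 p.m. — holds.
(c) ≤ 16 units — not met.
So (1) is satisfied (F OR T OR F).
(i) no code violations — satisfied.
(A) all abutters consent — fails.
(B) safety training — fails.
(C) ≥100 ft from school — fails.
(ii): F OR F OR F → false.
So (a) is not satisfied (T AND F).
(b) prior license ≥ 5 yr — fails.
(c) not (primary residence) — fails.
(2): F OR F OR F → false.
Overall = T AND F = false.

No — denied.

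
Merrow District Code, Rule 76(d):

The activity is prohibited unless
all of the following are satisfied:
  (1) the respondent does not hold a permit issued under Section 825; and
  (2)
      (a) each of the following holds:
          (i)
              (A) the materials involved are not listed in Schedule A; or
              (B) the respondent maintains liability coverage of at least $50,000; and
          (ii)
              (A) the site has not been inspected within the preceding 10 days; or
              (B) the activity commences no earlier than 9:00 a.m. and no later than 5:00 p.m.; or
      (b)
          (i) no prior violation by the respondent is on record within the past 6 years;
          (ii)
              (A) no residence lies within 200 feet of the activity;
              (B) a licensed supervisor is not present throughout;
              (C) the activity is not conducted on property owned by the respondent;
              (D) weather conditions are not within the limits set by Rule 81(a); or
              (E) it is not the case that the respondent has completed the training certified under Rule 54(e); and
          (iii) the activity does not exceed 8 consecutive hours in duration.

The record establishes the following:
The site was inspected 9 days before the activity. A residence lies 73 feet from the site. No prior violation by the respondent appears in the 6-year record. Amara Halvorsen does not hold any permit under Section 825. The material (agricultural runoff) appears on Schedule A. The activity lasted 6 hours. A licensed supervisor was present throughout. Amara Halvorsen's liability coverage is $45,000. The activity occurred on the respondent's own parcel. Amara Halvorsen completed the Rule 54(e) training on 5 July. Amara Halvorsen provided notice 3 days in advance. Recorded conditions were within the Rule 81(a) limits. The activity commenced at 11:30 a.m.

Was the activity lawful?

No — unlawful.

(1) not (holds permit) — satisfied.
(A) not (Schedule A material) — fails.
(B) coverage ≥ $50,000 — fails.
(i) = F OR F = false.
(A) not (site inspected) — not met.
(B) start within hours — met.
So (ii) is satisfied (F OR T).
(a) = F AND T = false.
(i) no prior violation — satisfied.
(A) no residence in 200 ft — fails.
(B) not (supervisor present) — not satisfied.
(C) not (own property) — fails.
(D) not (weather ok) — not satisfied.
(E) not (training certified) — not met.
(ii): F OR F OR F OR F OR F → false.
(iii) ≤ 8 hrs duration — holds.
(b): T AND F AND T → false.
(2): F OR F → false.
Overall: T AND F → false.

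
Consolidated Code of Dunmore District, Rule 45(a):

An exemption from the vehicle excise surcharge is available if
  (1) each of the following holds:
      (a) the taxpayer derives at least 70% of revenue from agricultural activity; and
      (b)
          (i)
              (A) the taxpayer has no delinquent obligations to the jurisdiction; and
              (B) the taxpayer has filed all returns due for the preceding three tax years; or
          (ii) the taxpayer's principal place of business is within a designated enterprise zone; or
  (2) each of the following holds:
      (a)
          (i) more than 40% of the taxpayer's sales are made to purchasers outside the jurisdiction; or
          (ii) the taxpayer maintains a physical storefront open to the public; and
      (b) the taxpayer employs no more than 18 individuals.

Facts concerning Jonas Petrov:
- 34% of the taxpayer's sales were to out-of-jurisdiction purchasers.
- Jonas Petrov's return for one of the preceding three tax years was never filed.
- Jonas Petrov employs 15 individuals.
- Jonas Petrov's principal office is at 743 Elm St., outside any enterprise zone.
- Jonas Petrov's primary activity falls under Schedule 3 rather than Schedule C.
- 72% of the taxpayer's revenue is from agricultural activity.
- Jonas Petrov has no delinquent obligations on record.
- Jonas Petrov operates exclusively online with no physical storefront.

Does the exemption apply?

(a) ≥70% agricultural — met.
(A) no delinquency — holds.
(B) returns current — not met.
So (i) is not satisfied (T AND F).
(ii) in enterprise zone — fails.
(b) = F OR F = false.
(1): T AND F → false.
(i) >40% out-of-jur. sales — not satisfied.
(ii) has storefront — fails.
(a) = F OR F = false.
(b) ≤ 18 employees — satisfied.
(2): F AND T → false.
Overall = F OR F = false.

No — not exempt.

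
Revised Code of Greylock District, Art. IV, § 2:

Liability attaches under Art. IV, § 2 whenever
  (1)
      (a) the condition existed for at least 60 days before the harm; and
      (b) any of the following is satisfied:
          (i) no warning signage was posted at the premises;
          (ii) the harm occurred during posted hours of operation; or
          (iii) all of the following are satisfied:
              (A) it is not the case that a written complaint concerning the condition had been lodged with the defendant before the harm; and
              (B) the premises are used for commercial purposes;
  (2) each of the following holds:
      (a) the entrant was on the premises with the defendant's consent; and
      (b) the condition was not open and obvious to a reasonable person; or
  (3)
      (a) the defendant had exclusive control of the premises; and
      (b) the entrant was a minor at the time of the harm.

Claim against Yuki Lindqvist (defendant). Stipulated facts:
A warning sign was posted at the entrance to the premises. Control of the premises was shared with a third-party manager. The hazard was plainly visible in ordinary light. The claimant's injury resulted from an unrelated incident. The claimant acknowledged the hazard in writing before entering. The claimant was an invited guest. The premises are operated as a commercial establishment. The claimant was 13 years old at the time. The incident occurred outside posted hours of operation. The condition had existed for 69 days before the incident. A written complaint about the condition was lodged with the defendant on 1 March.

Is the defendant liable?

(a) condition ≥60 days old — satisfied.
(i) no signage posted — not satisfied.
(ii) during posted hours — not met.
(A) not (complaint lodged) — not met.
(B) commercial use — satisfied.
(iii): F AND T → false.
So (b) is not satisfied (F OR F OR F).
So (1) is not satisfied (T AND F).
(a) consent to enter — satisfied.
(b) not open/obvious — fails.
(2): T AND F → false.
(a) exclusive control — not met.
(b) entrant a minor — met.
(3): F AND T → false.
Overall = F OR F OR F = false.

No — not liable.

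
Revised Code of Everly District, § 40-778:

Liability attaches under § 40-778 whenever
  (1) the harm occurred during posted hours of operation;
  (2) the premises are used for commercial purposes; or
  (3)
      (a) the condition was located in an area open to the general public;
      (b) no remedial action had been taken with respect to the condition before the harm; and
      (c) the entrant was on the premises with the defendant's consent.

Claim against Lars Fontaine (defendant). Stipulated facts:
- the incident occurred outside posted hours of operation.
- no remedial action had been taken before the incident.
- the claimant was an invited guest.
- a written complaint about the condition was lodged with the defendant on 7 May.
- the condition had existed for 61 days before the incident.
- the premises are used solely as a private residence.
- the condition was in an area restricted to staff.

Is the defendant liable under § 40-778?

No — not liable.

(1) during posted hours — fails.
(2) commercial use — not met.
(a) public area — fails.
(b) no remedial action — holds.
(c) consent to enter — holds.
(3): F AND T AND T → false.
So Overall is not satisfied (F OR F OR F).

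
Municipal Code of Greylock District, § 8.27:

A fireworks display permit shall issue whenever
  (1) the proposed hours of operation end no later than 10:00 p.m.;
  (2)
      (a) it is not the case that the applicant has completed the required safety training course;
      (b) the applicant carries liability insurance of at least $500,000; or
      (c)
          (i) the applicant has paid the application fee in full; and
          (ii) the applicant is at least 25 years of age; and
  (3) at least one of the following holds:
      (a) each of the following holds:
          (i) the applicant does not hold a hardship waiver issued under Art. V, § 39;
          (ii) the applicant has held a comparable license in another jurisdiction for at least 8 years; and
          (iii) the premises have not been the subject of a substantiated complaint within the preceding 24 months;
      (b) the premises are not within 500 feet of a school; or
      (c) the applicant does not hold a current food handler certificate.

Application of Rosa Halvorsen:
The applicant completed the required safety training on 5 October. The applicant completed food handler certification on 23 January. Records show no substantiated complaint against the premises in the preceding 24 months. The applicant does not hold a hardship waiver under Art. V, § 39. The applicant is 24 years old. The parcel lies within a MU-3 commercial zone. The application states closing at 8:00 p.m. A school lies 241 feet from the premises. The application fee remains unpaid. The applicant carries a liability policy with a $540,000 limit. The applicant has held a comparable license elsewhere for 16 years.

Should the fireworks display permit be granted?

(1) closes by 10 p.m. — satisfied.
(a) not (safety training) — not met.
(b) insurance ≥ $500,000 — met.
(i) fee paid — not met.
(ii) age ≥ 25 — not met.
(c): F AND F → false.
So (2) is satisfied (F OR T OR F).
(i) not (hardship waiver) — met.
(ii) prior license ≥ 8 yr — met.
(iii) no complaint in 24 mo. — satisfied.
(a): T AND T AND T → true.
(b) ≥500 ft from school — fails.
(c) not (food handler cert.) — fails.
(3): T OR F OR F → true.
Overall = T AND T AND T = true.

Yes — granted.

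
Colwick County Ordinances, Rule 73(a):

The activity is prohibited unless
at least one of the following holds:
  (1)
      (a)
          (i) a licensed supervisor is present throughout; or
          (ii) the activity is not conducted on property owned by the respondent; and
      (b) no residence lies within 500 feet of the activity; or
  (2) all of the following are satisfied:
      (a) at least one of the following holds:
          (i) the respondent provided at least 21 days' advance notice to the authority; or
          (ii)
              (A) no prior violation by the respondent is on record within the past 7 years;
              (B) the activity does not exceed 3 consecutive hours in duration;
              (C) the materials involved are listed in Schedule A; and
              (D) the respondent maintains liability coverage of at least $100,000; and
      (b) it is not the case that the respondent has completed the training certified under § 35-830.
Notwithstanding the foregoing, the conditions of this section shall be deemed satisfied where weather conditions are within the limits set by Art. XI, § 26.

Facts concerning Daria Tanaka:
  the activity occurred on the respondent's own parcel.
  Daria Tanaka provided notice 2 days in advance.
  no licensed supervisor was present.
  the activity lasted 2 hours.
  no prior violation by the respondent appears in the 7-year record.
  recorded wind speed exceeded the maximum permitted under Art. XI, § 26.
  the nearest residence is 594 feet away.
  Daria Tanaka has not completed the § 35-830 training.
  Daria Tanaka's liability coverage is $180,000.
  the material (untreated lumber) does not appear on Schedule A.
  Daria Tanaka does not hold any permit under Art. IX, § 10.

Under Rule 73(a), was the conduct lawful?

No — unlawful.

(i) supervisor present — not met.
(ii) not (own property) — fails.
(a): F OR F → false.
(b) no residence in 500 ft — satisfied.
So (1) is not satisfied (F AND T).
(i) ≥21 days' notice — fails.
(A) no prior violation — satisfied.
(B) ≤ 3 hrs duration — satisfied.
(C) Schedule A material — not met.
(D) coverage ≥ $100,000 — met.
(ii) = T AND T AND F AND T = false.
So (a) is not satisfied (F OR F).
(b) not (training certified) — satisfied.
(2) = F AND T = false.
So Overall is not satisfied (F OR F).
Exception (weather ok) — not satisfied.
Result: main false OR exception false → false.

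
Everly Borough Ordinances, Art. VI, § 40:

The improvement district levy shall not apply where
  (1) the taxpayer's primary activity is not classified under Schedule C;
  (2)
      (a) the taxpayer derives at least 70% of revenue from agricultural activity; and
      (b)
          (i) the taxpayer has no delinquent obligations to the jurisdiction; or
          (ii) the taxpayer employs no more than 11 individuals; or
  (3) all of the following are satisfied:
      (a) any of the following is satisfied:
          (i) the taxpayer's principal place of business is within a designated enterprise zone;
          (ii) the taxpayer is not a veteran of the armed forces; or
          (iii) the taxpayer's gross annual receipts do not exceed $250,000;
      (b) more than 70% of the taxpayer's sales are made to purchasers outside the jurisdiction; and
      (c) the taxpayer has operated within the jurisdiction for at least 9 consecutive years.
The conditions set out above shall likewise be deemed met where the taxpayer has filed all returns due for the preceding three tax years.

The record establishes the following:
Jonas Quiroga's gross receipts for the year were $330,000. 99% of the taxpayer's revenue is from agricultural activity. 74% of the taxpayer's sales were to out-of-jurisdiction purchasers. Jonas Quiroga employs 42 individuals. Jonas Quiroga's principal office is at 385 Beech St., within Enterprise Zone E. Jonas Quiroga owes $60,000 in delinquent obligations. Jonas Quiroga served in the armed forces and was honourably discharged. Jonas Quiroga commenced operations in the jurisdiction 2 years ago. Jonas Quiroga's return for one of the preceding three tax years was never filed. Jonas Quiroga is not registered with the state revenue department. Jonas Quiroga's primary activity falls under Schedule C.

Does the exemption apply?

(1) not (Schedule C activity) — not satisfied.
(a) ≥70% agricultural — met.
(i) no delinquency — not satisfied.
(ii) ≤ 11 employees — not satisfied.
(b): F OR F → false.
So (2) is not satisfied (T AND F).
(i) in enterprise zone — satisfied.
(ii) not (veteran) — fails.
(iii) receipts ≤ $250,000 — not satisfied.
So (a) is satisfied (T OR F OR F).
(b) >70% out-of-jur. sales — satisfied.
(c) ≥ 9 yrs in jurisdiction — fails.
(3) = T AND T AND F = false.
Overall = F OR F OR F = false.
Exception (returns current) — not satisfied.
Result: main false OR exception false → false.

No — not exempt.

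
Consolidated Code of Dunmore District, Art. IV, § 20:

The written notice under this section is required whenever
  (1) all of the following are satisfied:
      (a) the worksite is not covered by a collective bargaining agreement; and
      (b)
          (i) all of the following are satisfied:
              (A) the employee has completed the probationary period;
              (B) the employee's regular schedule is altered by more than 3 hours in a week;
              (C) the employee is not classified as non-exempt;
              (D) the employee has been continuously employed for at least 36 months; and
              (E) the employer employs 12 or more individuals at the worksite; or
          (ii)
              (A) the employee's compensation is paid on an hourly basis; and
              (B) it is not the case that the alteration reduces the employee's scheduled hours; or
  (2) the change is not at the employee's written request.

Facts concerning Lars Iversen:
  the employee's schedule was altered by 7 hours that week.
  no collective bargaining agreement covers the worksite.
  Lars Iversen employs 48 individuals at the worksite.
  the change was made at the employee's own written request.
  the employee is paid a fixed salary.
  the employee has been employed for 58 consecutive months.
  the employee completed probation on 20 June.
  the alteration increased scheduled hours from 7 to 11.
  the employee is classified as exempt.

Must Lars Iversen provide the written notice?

Yes — required.

(a) no CBA — met.
(A) past probation — holds.
(B) schedule shift > 3h — holds.
(C) not (non-exempt) — met.
(D) tenure ≥ 36 mo. — satisfied.
(E) ≥ 12 at site — holds.
(i): T AND T AND T AND T AND T → true.
(A) hourly-paid — not satisfied.
(B) not (hours reduced) — met.
(ii): F AND T → false.
(b): T OR F → true.
(1) = T AND T = true.
(2) not employee-requested — not met.
Overall = T OR F = true.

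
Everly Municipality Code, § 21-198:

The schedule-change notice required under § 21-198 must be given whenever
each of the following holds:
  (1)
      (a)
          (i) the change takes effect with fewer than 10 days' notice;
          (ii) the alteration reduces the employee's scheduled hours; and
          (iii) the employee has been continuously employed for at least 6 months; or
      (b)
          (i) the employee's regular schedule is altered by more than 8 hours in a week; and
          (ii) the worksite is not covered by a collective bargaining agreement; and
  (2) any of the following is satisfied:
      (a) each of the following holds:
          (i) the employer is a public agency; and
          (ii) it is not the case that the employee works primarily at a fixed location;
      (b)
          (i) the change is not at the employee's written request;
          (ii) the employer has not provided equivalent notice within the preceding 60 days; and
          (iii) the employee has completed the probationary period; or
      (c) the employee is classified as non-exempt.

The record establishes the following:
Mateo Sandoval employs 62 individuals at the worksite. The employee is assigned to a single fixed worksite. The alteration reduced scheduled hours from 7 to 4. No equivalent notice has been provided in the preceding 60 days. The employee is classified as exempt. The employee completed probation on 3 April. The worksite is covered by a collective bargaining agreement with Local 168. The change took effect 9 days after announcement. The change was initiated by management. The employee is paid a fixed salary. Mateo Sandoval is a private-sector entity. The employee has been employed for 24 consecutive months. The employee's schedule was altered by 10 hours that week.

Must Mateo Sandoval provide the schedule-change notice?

Yes — required.

(i) < 10 days' notice — met.
(ii) hours reduced — met.
(iii) tenure ≥ 6 mo. — met.
So (a) is satisfied (T AND T AND T).
(i) schedule shift > 8h — holds.
(ii) no CBA — not satisfied.
So (b) is not satisfied (T AND F).
(1) = T OR F = true.
(i) public agency — not met.
(ii) not (fixed location) — fails.
(a): F AND F → false.
(i) not employee-requested — met.
(ii) no recent notice — satisfied.
(iii) past probation — holds.
(b): T AND T AND T → true.
(c) non-exempt — not met.
(2) = F OR T OR F = true.
So Overall is satisfied (T AND T).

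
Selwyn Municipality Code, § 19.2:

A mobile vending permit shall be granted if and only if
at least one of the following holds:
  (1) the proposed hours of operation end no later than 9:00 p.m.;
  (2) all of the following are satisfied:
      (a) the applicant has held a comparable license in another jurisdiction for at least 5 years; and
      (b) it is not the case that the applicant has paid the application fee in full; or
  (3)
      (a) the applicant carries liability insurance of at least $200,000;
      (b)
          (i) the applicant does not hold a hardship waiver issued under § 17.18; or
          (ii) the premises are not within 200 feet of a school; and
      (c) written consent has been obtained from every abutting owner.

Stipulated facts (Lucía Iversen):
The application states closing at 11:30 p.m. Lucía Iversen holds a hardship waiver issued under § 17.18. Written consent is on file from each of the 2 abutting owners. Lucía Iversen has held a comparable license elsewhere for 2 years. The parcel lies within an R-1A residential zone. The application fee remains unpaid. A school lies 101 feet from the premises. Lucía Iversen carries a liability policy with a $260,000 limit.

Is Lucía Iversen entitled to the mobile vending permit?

(1) closes by 9 p.m. — not met.
(a) prior license ≥ 5 yr — not met.
(b) not (fee paid) — holds.
So (2) is not satisfied (F AND T).
(a) insurance ≥ $200,000 — satisfied.
(i) not (hardship waiver) — fails.
(ii) ≥200 ft from school — not met.
So (b) is not satisfied (F OR F).
(c) all abutters consent — holds.
(3) = T AND F AND T = false.
Overall: F OR F OR F → false.

No — denied.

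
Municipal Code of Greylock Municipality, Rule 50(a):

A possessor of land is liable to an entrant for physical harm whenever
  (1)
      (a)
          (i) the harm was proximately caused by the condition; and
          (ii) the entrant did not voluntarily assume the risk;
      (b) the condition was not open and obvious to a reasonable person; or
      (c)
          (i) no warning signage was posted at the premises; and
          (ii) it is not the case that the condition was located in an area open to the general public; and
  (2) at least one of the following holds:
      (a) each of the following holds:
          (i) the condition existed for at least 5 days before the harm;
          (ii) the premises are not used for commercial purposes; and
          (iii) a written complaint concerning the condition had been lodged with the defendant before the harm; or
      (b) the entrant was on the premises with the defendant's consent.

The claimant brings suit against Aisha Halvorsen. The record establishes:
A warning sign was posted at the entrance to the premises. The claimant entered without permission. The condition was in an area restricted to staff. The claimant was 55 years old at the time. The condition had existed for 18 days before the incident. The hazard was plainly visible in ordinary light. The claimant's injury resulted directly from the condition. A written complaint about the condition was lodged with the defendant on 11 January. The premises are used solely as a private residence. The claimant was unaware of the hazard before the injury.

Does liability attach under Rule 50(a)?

(i) proximate cause — satisfied.
(ii) no assumed risk — holds.
(a): T AND T → true.
(b) not open/obvious — not satisfied.
(i) no signage posted — not satisfied.
(ii) not (public area) — met.
(c): F AND T → false.
(1): T OR F OR F → true.
(i) condition ≥5 days old — holds.
(ii) not (commercial use) — met.
(iii) complaint lodged — satisfied.
So (a) is satisfied (T AND T AND T).
(b) consent to enter — not satisfied.
(2): T OR F → true.
So Overall is satisfied (T AND T).

Yes — liable.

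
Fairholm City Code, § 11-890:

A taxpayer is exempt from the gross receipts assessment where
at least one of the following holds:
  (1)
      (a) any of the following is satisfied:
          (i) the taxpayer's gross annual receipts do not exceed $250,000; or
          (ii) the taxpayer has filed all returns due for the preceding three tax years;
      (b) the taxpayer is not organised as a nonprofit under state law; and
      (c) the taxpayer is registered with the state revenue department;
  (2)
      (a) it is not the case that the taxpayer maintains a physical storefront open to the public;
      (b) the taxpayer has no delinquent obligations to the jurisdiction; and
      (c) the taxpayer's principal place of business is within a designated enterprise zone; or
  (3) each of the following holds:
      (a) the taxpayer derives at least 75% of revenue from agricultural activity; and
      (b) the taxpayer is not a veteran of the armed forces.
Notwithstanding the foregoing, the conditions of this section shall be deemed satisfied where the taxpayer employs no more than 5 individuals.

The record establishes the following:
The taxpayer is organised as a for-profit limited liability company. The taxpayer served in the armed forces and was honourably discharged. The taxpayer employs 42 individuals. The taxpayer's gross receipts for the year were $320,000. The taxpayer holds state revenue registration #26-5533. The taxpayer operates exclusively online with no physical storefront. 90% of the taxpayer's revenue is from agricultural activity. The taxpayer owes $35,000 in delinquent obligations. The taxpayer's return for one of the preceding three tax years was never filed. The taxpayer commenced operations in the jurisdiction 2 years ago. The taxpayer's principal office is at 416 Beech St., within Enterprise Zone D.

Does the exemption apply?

(i) receipts ≤ $250,000 — not satisfied.
(ii) returns current — not met.
So (a) is not satisfied (F OR F).
(b) not (nonprofit) — met.
(c) state-registered — met.
(1) = F AND T AND T = false.
(a) not (has storefront) — holds.
(b) no delinquency — fails.
(c) in enterprise zone — satisfied.
(2) = T AND F AND T = false.
(a) ≥75% agricultural — holds.
(b) not (veteran) — not satisfied.
(3) = T AND F = false.
So Overall is not satisfied (F OR F OR F).
Exception (≤ 5 employees) — not satisfied.
Result: main false OR exception false → false.

No — not exempt.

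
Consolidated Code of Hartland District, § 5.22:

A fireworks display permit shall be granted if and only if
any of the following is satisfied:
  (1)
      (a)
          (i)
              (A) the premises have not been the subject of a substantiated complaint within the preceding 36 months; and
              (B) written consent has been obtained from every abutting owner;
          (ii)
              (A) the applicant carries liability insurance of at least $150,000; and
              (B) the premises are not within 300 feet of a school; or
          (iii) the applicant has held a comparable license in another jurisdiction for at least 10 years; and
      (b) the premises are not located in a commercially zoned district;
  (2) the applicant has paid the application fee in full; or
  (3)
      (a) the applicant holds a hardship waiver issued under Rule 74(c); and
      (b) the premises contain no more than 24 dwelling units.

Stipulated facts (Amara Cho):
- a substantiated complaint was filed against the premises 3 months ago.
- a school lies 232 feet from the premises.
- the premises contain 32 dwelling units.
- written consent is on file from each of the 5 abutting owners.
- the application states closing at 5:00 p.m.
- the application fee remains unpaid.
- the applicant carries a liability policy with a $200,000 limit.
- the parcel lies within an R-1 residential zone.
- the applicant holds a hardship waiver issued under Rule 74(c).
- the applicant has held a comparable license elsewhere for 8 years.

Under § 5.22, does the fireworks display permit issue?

(A) no complaint in 36 mo. — fails.
(B) all abutters consent — met.
(i) = F AND T = false.
(A) insurance ≥ $150,000 — satisfied.
(B) ≥300 ft from school — fails.
(ii) = T AND F = false.
(iii) prior license ≥ 10 yr — not satisfied.
So (a) is not satisfied (F OR F OR F).
(b) not (commercially zoned) — satisfied.
(1): F AND T → false.
(2) fee paid — not met.
(a) hardship waiver — met.
(b) ≤ 24 units — not satisfied.
So (3) is not satisfied (T AND F).
Overall = F OR F OR F = false.

No — denied.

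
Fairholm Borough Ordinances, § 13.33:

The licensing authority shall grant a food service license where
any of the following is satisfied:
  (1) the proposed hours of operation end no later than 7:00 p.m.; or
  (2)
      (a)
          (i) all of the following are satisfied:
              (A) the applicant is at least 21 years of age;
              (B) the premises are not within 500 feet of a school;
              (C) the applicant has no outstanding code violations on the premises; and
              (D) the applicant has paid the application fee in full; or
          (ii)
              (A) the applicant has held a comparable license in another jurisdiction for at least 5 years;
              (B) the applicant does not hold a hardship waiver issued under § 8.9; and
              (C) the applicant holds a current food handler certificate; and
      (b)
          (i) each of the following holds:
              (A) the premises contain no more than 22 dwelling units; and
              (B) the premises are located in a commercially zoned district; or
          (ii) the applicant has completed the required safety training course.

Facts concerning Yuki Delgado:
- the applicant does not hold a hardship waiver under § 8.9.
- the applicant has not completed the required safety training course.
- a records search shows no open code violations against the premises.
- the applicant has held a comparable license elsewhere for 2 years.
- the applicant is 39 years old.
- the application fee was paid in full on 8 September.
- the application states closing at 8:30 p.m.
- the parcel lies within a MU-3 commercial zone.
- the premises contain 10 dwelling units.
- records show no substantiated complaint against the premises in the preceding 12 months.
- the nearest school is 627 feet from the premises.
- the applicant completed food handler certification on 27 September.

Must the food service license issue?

(1) closes by 7 p.m. — not satisfied.
(A) age ≥ 21 — holds.
(B) ≥500 ft from school — met.
(C) no code violations — holds.
(D) fee paid — met.
So (i) is satisfied (T AND T AND T AND T).
(A) prior license ≥ 5 yr — fails.
(B) not (hardship waiver) — holds.
(C) food handler cert. — satisfied.
(ii): F AND T AND T → false.
(a) = T OR F = true.
(A) ≤ 22 units — holds.
(B) commercially zoned — holds.
(i) = T AND T = true.
(ii) safety training — fails.
(b): T OR F → true.
(2) = T AND T = true.
So Overall is satisfied (F OR T).

Yes — granted.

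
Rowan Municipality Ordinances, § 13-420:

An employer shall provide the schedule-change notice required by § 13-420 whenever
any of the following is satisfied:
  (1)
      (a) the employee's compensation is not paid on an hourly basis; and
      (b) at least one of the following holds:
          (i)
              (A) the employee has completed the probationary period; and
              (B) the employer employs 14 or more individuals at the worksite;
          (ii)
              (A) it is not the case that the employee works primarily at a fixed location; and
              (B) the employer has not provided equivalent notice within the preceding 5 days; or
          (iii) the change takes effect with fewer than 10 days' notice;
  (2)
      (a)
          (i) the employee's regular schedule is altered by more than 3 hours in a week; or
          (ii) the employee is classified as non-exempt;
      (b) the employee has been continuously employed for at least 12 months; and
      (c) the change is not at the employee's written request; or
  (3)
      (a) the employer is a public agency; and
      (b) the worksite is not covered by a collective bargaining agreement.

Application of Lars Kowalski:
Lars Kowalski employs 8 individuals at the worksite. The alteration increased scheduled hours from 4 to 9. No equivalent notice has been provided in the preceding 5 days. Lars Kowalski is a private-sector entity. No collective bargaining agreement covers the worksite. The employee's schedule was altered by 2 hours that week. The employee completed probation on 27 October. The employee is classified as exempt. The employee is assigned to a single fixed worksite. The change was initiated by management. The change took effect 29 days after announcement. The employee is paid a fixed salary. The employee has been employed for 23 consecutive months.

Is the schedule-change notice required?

(a) not (hourly-paid) — satisfied.
(A) past probation — holds.
(B) ≥ 14 at site — fails.
So (i) is not satisfied (T AND F).
(A) not (fixed location) — fails.
(B) no recent notice — holds.
(ii): F AND T → false.
(iii) < 10 days' notice — not satisfied.
So (b) is not satisfied (F OR F OR F).
(1) = T AND F = false.
(i) schedule shift > 3h — not met.
(ii) non-exempt — not satisfied.
(a): F OR F → false.
(b) tenure ≥ 12 mo. — satisfied.
(c) not employee-requested — satisfied.
(2) = F AND T AND T = false.
(a) public agency — not met.
(b) no CBA — holds.
(3) = F AND T = false.
Overall: F OR F OR F → false.

No — not required.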